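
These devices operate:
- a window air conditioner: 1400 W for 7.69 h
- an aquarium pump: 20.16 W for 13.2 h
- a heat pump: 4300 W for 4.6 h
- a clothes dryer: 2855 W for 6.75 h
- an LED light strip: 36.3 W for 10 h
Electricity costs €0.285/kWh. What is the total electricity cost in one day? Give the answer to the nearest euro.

€14

window air conditioner: 1400 W × 7.69 h = 10,766 Wh = 10.77 kWh
aquarium pump: 20.16 W × 13.2 h = 266 Wh = 0.2661 kWh
heat pump: 4300 W × 4.6 h = 19,780 Wh = 19.78 kWh
clothes dryer: 2855 W × 6.75 h = 19,271 Wh = 19.27 kWh
LED light strip: 36.3 W × 10 h = 363 Wh = 0.363 kWh
Total energy = 10.77 + 0.2661 + 19.78 + 19.27 + 0.363 = 50.45 kWh
Cost = 50.45 kWh × €0.285 = €14.38 ≈ €14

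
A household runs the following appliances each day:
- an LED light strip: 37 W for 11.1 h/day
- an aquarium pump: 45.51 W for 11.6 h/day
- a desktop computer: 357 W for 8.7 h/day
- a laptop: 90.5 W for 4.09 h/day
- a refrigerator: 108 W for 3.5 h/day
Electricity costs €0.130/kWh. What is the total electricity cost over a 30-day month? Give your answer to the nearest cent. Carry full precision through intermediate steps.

€18.69

LED light strip: 37 W × 11.1 h × 30 d = 12,321 Wh = 12.32 kWh
aquarium pump: 45.51 W × 11.6 h × 30 d = 15,837 Wh = 15.84 kWh
desktop computer: 357 W × 8.7 h × 30 d = 93,177 Wh = 93.18 kWh
laptop: 90.5 W × 4.09 h × 30 d = 11,104 Wh = 11.1 kWh
refrigerator: 108 W × 3.5 h × 30 d = 11,340 Wh = 11.34 kWh
Total energy = 12.32 + 15.84 + 93.18 + 11.1 + 11.34 = 143.8 kWh
Cost = 143.8 kWh × €0.130 = €18.69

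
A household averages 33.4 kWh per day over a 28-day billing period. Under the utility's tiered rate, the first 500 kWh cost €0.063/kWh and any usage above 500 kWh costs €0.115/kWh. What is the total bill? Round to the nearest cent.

€81.55

Usage = 33.4 kWh/day × 28 days = 935.2 kWh
First 500 kWh × €0.063 = €31.50
Remaining 435.2 kWh × €0.115 = €50.05
Total = €81.55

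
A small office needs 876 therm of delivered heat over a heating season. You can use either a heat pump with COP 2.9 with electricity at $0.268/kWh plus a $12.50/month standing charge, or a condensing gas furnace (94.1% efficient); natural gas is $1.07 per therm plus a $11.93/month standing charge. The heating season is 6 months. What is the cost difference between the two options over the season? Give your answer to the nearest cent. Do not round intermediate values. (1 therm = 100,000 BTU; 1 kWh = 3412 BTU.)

$1379.97

Heat load = 876 therm × 100,000 = 87,600,000 BTU
Gas: input = 87,600,000 / 0.941 = 93,092,455 BTU = 930.9 therm → 930.9 × $1.07 = $996.09; + 6 × $11.93 standing = $1,067.67
Heat pump: 87,600,000 BTU / 3412 = 25,670 kWh heat; / 2.9 = 8,853 kWh in → × $0.268 = $2,372.64; + 6 × $12.50 standing = $2,447.64
Difference = |$1,067.67 − $2,447.64| = $1,379.97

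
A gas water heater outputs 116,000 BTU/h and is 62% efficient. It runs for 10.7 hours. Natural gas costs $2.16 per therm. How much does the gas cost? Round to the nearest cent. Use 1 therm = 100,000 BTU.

Heat delivered = 116,000 BTU/h × 10.7 h = 1,241,200 BTU
Gas input = 1,241,200 / 0.62 = 2,001,935 BTU
= 2,001,935 / 100,000 = 20.02 therm
Cost = 20.02 × $2.16/therm = $43.24

$43.24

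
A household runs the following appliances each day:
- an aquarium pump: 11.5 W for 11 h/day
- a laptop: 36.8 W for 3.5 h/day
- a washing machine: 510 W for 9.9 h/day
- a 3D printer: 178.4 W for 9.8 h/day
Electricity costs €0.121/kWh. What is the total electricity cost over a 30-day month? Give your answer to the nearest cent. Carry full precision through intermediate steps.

€25.60

aquarium pump: 11.5 W × 11 h × 30 d = 3,795 Wh = 3.795 kWh
laptop: 36.8 W × 3.5 h × 30 d = 3,864 Wh = 3.864 kWh
washing machine: 510 W × 9.9 h × 30 d = 151,470 Wh = 151.5 kWh
3D printer: 178.4 W × 9.8 h × 30 d = 52,450 Wh = 52.45 kWh
Total energy = 3.795 + 3.864 + 151.5 + 52.45 = 211.6 kWh
Cost = 211.6 kWh × €0.121 = €25.60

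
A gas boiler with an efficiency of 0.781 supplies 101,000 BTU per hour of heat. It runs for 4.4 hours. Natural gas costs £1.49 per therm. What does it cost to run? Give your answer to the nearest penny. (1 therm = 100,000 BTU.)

Heat delivered = 101,000 BTU/h × 4.4 h = 444,400 BTU
Gas input = 444,400 / 0.781 = 569,014 BTU
= 569,014 / 100,000 = 5.69 therm
Cost = 5.69 × £1.49/therm = £8.48

£8.48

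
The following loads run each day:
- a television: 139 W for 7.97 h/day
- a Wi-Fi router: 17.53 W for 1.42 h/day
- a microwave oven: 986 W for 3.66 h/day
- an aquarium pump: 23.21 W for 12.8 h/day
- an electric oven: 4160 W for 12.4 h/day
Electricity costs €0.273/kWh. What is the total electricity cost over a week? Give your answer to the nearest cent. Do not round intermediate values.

television: 139 W × 7.97 h × 7 d = 7,755 Wh = 7.755 kWh
Wi-Fi router: 17.53 W × 1.42 h × 7 d = 174 Wh = 0.1742 kWh
microwave oven: 986 W × 3.66 h × 7 d = 25,261 Wh = 25.26 kWh
aquarium pump: 23.21 W × 12.8 h × 7 d = 2,080 Wh = 2.08 kWh
electric oven: 4160 W × 12.4 h × 7 d = 361,088 Wh = 361.1 kWh
Total energy = 7.755 + 0.1742 + 25.26 + 2.08 + 361.1 = 396.4 kWh
Cost = 396.4 kWh × €0.273 = €108.21

€108.21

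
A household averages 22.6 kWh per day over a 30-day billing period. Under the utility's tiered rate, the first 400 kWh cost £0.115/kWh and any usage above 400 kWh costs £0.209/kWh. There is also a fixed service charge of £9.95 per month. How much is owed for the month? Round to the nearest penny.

Usage = 22.6 kWh/day × 30 days = 678 kWh
First 400 kWh × £0.115 = £46.00
Remaining 278 kWh × £0.209 = £58.10
Energy charge = £104.10; + service £9.95 = £114.05

£114.05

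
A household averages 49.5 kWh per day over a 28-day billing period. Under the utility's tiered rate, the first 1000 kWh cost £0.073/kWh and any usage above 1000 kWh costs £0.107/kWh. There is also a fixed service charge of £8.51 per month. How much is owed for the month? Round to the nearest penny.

£122.81

Usage = 49.5 kWh/day × 28 days = 1386 kWh
First 1000 kWh × £0.073 = £73.00
Remaining 386 kWh × £0.107 = £41.30
Energy charge = £114.30; + service £8.51 = £122.81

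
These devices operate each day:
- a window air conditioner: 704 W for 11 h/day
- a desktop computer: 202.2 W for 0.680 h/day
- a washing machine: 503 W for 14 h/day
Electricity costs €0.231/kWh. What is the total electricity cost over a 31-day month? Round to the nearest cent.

window air conditioner: 704 W × 11 h × 31 d = 240,064 Wh = 240.1 kWh
desktop computer: 202.2 W × 0.680 h × 31 d = 4,262 Wh = 4.262 kWh
washing machine: 503 W × 14 h × 31 d = 218,302 Wh = 218.3 kWh
Total energy = 240.1 + 4.262 + 218.3 = 462.6 kWh
Cost = 462.6 kWh × €0.231 = €106.87

€106.87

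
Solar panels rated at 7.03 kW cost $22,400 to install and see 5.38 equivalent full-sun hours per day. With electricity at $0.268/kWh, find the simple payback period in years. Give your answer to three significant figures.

6.05 years

Daily generation = 7.03 kW × 5.38 h = 37.82 kWh
Annual generation = 37.82 × 365 = 13805 kWh
Annual savings = 13805 × $0.268 = $3,699.69
Payback = $22,400 / $3,699.69 = 6.05 years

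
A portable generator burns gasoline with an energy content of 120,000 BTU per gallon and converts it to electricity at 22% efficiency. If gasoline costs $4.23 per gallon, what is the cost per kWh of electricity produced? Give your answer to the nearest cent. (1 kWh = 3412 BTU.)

Electrical output per gallon = 120,000 BTU × 0.22 / 3412 BTU/kWh = 7.737 kWh
Cost per kWh = $4.23 / 7.737 kWh = $0.547

$0.55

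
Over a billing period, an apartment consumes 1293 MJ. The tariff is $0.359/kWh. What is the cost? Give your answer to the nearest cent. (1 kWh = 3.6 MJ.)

$128.94

1293 MJ × (0.27778 kWh/MJ) = 359.2 kWh
Cost = 359.2 kWh × $0.359/kWh = $128.94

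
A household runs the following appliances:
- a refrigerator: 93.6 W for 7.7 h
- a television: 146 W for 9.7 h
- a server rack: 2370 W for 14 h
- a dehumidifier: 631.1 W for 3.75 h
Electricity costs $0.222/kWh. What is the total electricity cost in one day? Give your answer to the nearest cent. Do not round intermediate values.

refrigerator: 93.6 W × 7.7 h = 721 Wh = 0.7207 kWh
television: 146 W × 9.7 h = 1,416 Wh = 1.416 kWh
server rack: 2370 W × 14 h = 33,180 Wh = 33.18 kWh
dehumidifier: 631.1 W × 3.75 h = 2,367 Wh = 2.367 kWh
Total energy = 0.7207 + 1.416 + 33.18 + 2.367 = 37.68 kWh
Cost = 37.68 kWh × $0.222 = $8.37

$8.37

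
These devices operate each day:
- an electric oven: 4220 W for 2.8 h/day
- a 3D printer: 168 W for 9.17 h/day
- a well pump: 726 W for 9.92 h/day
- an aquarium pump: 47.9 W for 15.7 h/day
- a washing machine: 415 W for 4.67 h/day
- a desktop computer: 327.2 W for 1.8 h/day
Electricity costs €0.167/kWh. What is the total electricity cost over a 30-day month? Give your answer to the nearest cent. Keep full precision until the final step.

electric oven: 4220 W × 2.8 h × 30 d = 354,480 Wh = 354.5 kWh
3D printer: 168 W × 9.17 h × 30 d = 46,217 Wh = 46.22 kWh
well pump: 726 W × 9.92 h × 30 d = 216,058 Wh = 216.1 kWh
aquarium pump: 47.9 W × 15.7 h × 30 d = 22,561 Wh = 22.56 kWh
washing machine: 415 W × 4.67 h × 30 d = 58,142 Wh = 58.14 kWh
desktop computer: 327.2 W × 1.8 h × 30 d = 17,669 Wh = 17.67 kWh
Total energy = 354.5 + 46.22 + 216.1 + 22.56 + 58.14 + 17.67 = 715.1 kWh
Cost = 715.1 kWh × €0.167 = €119.43

€119.43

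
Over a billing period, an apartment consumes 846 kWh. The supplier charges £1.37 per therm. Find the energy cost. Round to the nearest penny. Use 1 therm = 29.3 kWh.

846 kWh × (0.03413 therm/kWh) = 28.87 therm
Cost = 28.87 therm × £1.37/therm = £39.56

£39.56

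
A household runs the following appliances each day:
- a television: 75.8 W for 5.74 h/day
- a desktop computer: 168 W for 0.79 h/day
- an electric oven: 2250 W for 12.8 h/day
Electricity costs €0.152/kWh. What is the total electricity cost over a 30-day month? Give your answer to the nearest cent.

television: 75.8 W × 5.74 h × 30 d = 13,053 Wh = 13.05 kWh
desktop computer: 168 W × 0.79 h × 30 d = 3,982 Wh = 3.982 kWh
electric oven: 2250 W × 12.8 h × 30 d = 864,000 Wh = 864 kWh
Total energy = 13.05 + 3.982 + 864 = 881 kWh
Cost = 881 kWh × €0.152 = €133.92

€133.92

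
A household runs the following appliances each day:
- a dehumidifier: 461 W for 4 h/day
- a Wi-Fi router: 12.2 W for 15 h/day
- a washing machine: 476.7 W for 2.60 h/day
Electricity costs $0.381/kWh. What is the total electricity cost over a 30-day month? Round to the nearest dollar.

dehumidifier: 461 W × 4 h × 30 d = 55,320 Wh = 55.32 kWh
Wi-Fi router: 12.2 W × 15 h × 30 d = 5,490 Wh = 5.49 kWh
washing machine: 476.7 W × 2.60 h × 30 d = 37,183 Wh = 37.18 kWh
Total energy = 55.32 + 5.49 + 37.18 = 97.99 kWh
Cost = 97.99 kWh × $0.381 = $37.34 ≈ $37

$37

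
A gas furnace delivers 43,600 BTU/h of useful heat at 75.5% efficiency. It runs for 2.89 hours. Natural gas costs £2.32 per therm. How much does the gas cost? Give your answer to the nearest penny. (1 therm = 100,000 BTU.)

£3.87

Heat delivered = 43,600 BTU/h × 2.89 h = 126,004 BTU
Gas input = 126,004 / 0.755 = 166,893 BTU
= 166,893 / 100,000 = 1.669 therm
Cost = 1.669 × £2.32/therm = £3.87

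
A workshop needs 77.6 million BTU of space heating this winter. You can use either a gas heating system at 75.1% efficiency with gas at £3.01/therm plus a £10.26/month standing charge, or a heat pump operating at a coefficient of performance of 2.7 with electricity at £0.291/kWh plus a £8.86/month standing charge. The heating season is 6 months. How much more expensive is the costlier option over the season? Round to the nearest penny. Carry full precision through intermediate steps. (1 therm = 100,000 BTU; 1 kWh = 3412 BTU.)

Heat load = 77.6 × 10⁶ BTU = 77,600,000 BTU
Gas: input = 77,600,000 / 0.751 = 103,328,895 BTU = 1,033 therm → 1,033 × £3.01 = £3,110.20; + 6 × £10.26 standing = £3,171.76
Heat pump: 77,600,000 BTU / 3412 = 22,740 kWh heat; / 2.7 = 8,423 kWh in → × £0.291 = £2,451.22; + 6 × £8.86 standing = £2,504.38
Difference = |£3,171.76 − £2,504.38| = £667.38

£667.38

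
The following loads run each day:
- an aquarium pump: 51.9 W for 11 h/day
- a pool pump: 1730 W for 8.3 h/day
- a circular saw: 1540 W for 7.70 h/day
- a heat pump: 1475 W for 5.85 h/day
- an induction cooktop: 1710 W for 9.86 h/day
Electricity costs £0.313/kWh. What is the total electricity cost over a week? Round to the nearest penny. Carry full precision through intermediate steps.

aquarium pump: 51.9 W × 11 h × 7 d = 3,996 Wh = 3.996 kWh
pool pump: 1730 W × 8.3 h × 7 d = 100,513 Wh = 100.5 kWh
circular saw: 1540 W × 7.70 h × 7 d = 83,006 Wh = 83.01 kWh
heat pump: 1475 W × 5.85 h × 7 d = 60,401 Wh = 60.4 kWh
induction cooktop: 1710 W × 9.86 h × 7 d = 118,024 Wh = 118 kWh
Total energy = 3.996 + 100.5 + 83.01 + 60.4 + 118 = 365.9 kWh
Cost = 365.9 kWh × £0.313 = £114.54

£114.54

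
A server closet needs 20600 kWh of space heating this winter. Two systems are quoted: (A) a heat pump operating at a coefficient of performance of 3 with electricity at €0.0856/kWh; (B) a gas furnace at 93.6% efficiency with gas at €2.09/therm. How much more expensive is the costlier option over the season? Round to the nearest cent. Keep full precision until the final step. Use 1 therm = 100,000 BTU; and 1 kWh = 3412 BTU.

€981.66

Heat load = 20600 kWh × 3412 = 70,287,200 BTU
Gas: input = 70,287,200 / 0.936 = 75,093,162 BTU = 750.9 therm → 750.9 × €2.09 = €1,569.45
Heat pump: 70,287,200 BTU / 3412 = 20,600 kWh heat; / 3 = 6,867 kWh in → × €0.0856 = €587.79
Difference = |€1,569.45 − €587.79| = €981.66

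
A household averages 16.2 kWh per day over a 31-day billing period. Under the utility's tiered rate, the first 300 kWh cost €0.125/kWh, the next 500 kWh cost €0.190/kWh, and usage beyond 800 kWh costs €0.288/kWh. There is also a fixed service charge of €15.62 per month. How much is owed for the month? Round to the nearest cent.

€91.54

Usage = 16.2 kWh/day × 31 days = 502.2 kWh
First 300 kWh × €0.125 = €37.50
Next 202.2 kWh × €0.190 = €38.42
Remaining tier: 0 kWh (not reached)
Energy charge = €75.92; + service €15.62 = €91.54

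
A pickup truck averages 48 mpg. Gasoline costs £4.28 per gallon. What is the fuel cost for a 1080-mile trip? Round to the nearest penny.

£96.30

Fuel = 1080 mi / 48 mpg = 22.5 gal
Cost = 22.5 gal × £4.28/gal = £96.30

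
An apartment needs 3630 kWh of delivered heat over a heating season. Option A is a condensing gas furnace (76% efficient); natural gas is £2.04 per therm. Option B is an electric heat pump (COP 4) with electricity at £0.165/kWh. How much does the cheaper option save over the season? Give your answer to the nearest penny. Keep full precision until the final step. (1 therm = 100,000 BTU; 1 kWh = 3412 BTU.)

£182.72

Heat load = 3630 kWh × 3412 = 12,385,560 BTU
Gas: input = 12,385,560 / 0.76 = 16,296,789 BTU = 163 therm → 163 × £2.04 = £332.45
Heat pump: 12,385,560 BTU / 3412 = 3,630 kWh heat; / 4 = 907.5 kWh in → × £0.165 = £149.74
Difference = |£332.45 − £149.74| = £182.72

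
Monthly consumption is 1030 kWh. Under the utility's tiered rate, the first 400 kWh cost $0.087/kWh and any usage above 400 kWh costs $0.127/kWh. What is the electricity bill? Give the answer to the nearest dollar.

First 400 kWh × $0.087 = $34.80
Remaining 630 kWh × $0.127 = $80.01
Total = $114.81 ≈ $115

$115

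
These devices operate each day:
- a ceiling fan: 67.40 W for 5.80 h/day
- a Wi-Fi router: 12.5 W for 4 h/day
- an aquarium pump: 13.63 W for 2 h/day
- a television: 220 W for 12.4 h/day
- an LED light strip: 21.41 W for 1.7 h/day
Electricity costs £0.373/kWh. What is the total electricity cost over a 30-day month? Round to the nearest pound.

ceiling fan: 67.40 W × 5.80 h × 30 d = 11,728 Wh = 11.73 kWh
Wi-Fi router: 12.5 W × 4 h × 30 d = 1,500 Wh = 1.5 kWh
aquarium pump: 13.63 W × 2 h × 30 d = 818 Wh = 0.8178 kWh
television: 220 W × 12.4 h × 30 d = 81,840 Wh = 81.84 kWh
LED light strip: 21.41 W × 1.7 h × 30 d = 1,092 Wh = 1.092 kWh
Total energy = 11.73 + 1.5 + 0.8178 + 81.84 + 1.092 = 96.98 kWh
Cost = 96.98 kWh × £0.373 = £36.17 ≈ £36

£36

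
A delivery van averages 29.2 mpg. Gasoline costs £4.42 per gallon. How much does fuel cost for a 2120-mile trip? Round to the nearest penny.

£320.90

Fuel = 2120 mi / 29.2 mpg = 72.6 gal
Cost = 72.6 gal × £4.42/gal = £320.90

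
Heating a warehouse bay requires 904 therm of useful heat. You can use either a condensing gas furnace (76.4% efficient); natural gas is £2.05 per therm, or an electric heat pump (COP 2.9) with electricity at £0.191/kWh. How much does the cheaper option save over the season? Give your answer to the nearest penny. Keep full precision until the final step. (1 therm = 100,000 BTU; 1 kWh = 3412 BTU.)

Heat load = 904 therm × 100,000 = 90,400,000 BTU
Gas: input = 90,400,000 / 0.764 = 118,324,607 BTU = 1,183 therm → 1,183 × £2.05 = £2,425.65
Heat pump: 90,400,000 BTU / 3412 = 26,490 kWh heat; / 2.9 = 9,136 kWh in → × £0.191 = £1,745.00
Difference = |£2,425.65 − £1,745.00| = £680.66

£680.66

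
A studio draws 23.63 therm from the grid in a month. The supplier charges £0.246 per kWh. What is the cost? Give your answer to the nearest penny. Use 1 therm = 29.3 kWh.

£170.32

23.63 therm × (29.3 kWh/therm) = 692.4 kWh
Cost = 692.4 kWh × £0.246/kWh = £170.32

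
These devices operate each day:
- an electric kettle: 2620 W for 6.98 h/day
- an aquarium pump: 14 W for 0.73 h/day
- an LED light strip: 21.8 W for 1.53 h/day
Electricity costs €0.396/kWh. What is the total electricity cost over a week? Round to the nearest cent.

electric kettle: 2620 W × 6.98 h × 7 d = 128,013 Wh = 128 kWh
aquarium pump: 14 W × 0.73 h × 7 d = 72 Wh = 0.07154 kWh
LED light strip: 21.8 W × 1.53 h × 7 d = 233 Wh = 0.2335 kWh
Total energy = 128 + 0.07154 + 0.2335 = 128.3 kWh
Cost = 128.3 kWh × €0.396 = €50.81

€50.81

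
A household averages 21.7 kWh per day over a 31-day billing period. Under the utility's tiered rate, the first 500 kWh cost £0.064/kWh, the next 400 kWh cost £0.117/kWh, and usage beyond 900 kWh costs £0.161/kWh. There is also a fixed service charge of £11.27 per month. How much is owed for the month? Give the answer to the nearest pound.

Usage = 21.7 kWh/day × 31 days = 672.7 kWh
First 500 kWh × £0.064 = £32.00
Next 172.7 kWh × £0.117 = £20.21
Remaining tier: 0 kWh (not reached)
Energy charge = £52.21; + service £11.27 = £63.48 ≈ £63

£63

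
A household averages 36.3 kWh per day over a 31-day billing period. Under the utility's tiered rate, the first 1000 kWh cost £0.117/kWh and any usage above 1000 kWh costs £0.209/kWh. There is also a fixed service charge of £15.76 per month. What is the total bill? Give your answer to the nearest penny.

£158.95

Usage = 36.3 kWh/day × 31 days = 1125.3 kWh
First 1000 kWh × £0.117 = £117.00
Remaining 125.3 kWh × £0.209 = £26.19
Energy charge = £143.19; + service £15.76 = £158.95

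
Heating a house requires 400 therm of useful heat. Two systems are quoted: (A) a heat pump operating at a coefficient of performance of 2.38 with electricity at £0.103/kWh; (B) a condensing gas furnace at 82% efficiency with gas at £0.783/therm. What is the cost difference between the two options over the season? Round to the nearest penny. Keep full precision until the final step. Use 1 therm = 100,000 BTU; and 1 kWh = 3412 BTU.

£125.40

Heat load = 400 therm × 100,000 = 40,000,000 BTU
Gas: input = 40,000,000 / 0.82 = 48,780,488 BTU = 487.8 therm → 487.8 × £0.783 = £381.95
Heat pump: 40,000,000 BTU / 3412 = 11,720 kWh heat; / 2.38 = 4,926 kWh in → × £0.103 = £507.35
Difference = |£381.95 − £507.35| = £125.40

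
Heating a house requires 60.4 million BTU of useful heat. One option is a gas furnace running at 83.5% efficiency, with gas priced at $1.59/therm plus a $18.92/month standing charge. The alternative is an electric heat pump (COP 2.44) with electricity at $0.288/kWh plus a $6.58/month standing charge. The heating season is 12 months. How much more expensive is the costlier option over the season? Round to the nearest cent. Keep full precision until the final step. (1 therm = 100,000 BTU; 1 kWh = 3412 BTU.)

Heat load = 60.4 × 10⁶ BTU = 60,400,000 BTU
Gas: input = 60,400,000 / 0.835 = 72,335,329 BTU = 723.4 therm → 723.4 × $1.59 = $1,150.13; + 12 × $18.92 standing = $1,377.17
Heat pump: 60,400,000 BTU / 3412 = 17,700 kWh heat; / 2.44 = 7,255 kWh in → × $0.288 = $2,089.44; + 12 × $6.58 standing = $2,168.40
Difference = |$1,377.17 − $2,168.40| = $791.23

$791.23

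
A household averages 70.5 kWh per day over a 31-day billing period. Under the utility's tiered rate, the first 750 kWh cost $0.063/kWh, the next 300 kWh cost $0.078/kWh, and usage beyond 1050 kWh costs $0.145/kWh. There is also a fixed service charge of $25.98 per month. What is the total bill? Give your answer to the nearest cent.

Usage = 70.5 kWh/day × 31 days = 2185.5 kWh
First 750 kWh × $0.063 = $47.25
Next 300 kWh × $0.078 = $23.40
Remaining 1135.5 kWh × $0.145 = $164.65
Energy charge = $235.30; + service $25.98 = $261.28

$261.28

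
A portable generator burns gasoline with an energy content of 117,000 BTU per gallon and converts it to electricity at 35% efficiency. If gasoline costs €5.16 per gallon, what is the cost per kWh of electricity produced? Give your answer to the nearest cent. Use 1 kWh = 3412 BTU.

€0.43

Electrical output per gallon = 117,000 BTU × 0.35 / 3412 BTU/kWh = 12 kWh
Cost per kWh = €5.16 / 12 kWh = €0.430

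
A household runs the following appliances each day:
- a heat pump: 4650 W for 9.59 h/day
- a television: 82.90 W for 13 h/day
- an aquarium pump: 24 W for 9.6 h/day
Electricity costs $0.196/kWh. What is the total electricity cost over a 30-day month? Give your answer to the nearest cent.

$269.90

heat pump: 4650 W × 9.59 h × 30 d = 1,337,805 Wh = 1,338 kWh
television: 82.90 W × 13 h × 30 d = 32,331 Wh = 32.33 kWh
aquarium pump: 24 W × 9.6 h × 30 d = 6,912 Wh = 6.912 kWh
Total energy = 1,338 + 32.33 + 6.912 = 1,377 kWh
Cost = 1,377 kWh × $0.196 = $269.90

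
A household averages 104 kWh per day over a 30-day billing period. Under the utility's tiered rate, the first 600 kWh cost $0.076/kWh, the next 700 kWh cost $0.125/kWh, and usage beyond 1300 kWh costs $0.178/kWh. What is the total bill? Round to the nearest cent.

Usage = 104 kWh/day × 30 days = 3120 kWh
First 600 kWh × $0.076 = $45.60
Next 700 kWh × $0.125 = $87.50
Remaining 1820 kWh × $0.178 = $323.96
Total = $457.06

$457.06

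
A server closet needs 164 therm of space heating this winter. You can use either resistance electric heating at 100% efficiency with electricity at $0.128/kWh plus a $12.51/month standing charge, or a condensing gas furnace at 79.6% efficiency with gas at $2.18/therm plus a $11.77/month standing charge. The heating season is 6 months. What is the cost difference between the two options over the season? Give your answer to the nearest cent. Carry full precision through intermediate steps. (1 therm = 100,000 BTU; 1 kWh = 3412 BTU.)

Heat load = 164 therm × 100,000 = 16,400,000 BTU
Gas: input = 16,400,000 / 0.796 = 20,603,015 BTU = 206 therm → 206 × $2.18 = $449.15; + 6 × $11.77 standing = $519.77
Electric: 16,400,000 BTU / 3412 = 4,807 kWh → × $0.128 = $615.24; + 6 × $12.51 standing = $690.30
Difference = |$519.77 − $690.30| = $170.53

$170.53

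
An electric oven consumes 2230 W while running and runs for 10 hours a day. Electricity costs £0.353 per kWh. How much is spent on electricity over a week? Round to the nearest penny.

£55.10

Energy = 2230 W × 10 h/day × 7 days = 156,100 Wh = 156.1 kWh
Cost = 156.1 kWh × £0.353/kWh = £55.10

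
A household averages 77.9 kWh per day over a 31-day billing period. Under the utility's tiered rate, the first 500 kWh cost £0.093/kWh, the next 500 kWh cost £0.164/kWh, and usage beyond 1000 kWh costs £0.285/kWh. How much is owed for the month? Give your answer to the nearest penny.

£531.75

Usage = 77.9 kWh/day × 31 days = 2414.9 kWh
First 500 kWh × £0.093 = £46.50
Next 500 kWh × £0.164 = £82.00
Remaining 1414.9 kWh × £0.285 = £403.25
Total = £531.75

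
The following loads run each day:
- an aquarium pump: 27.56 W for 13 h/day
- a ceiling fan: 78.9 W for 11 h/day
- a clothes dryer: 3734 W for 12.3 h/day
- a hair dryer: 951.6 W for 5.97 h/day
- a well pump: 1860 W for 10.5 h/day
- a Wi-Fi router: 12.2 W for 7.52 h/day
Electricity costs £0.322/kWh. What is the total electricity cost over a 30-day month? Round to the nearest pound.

aquarium pump: 27.56 W × 13 h × 30 d = 10,748 Wh = 10.75 kWh
ceiling fan: 78.9 W × 11 h × 30 d = 26,037 Wh = 26.04 kWh
clothes dryer: 3734 W × 12.3 h × 30 d = 1,377,846 Wh = 1,378 kWh
hair dryer: 951.6 W × 5.97 h × 30 d = 170,432 Wh = 170.4 kWh
well pump: 1860 W × 10.5 h × 30 d = 585,900 Wh = 585.9 kWh
Wi-Fi router: 12.2 W × 7.52 h × 30 d = 2,752 Wh = 2.752 kWh
Total energy = 10.75 + 26.04 + 1,378 + 170.4 + 585.9 + 2.752 = 2,174 kWh
Cost = 2,174 kWh × £0.322 = £699.94 ≈ £700

£700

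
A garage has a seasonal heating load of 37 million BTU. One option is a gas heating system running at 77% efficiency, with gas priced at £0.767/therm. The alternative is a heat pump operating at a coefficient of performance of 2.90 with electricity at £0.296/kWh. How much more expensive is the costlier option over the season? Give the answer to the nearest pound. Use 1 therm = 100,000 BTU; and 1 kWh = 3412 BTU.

£738

Heat load = 37 × 10⁶ BTU = 37,000,000 BTU
Gas: input = 37,000,000 / 0.77 = 48,051,948 BTU = 480.5 therm → 480.5 × £0.767 = £368.56
Heat pump: 37,000,000 BTU / 3412 = 10,840 kWh heat; / 2.90 = 3,739 kWh in → × £0.296 = £1,106.84
Difference = |£368.56 − £1,106.84| = £738.29 ≈ £738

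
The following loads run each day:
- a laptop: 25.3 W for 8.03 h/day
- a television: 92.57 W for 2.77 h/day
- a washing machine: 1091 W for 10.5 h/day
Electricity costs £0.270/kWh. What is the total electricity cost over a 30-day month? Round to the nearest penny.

laptop: 25.3 W × 8.03 h × 30 d = 6,095 Wh = 6.095 kWh
television: 92.57 W × 2.77 h × 30 d = 7,693 Wh = 7.693 kWh
washing machine: 1091 W × 10.5 h × 30 d = 343,665 Wh = 343.7 kWh
Total energy = 6.095 + 7.693 + 343.7 = 357.5 kWh
Cost = 357.5 kWh × £0.270 = £96.51

£96.51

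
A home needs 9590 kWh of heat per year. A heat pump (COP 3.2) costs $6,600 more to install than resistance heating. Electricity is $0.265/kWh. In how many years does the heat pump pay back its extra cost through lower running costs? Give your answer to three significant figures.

Resistance: 9590 kWh × $0.265 = $2,541.35/yr
Heat pump: 9590 / 3.2 = 2997 kWh in → × $0.265 = $794.17/yr
Annual savings = $1,747.18
Payback = $6,600 / $1,747.18 = 3.78 years

3.78 years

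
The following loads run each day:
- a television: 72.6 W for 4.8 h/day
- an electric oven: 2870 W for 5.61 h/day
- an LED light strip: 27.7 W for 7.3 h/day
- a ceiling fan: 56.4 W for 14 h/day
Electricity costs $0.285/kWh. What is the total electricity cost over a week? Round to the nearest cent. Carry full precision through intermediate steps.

television: 72.6 W × 4.8 h × 7 d = 2,439 Wh = 2.439 kWh
electric oven: 2870 W × 5.61 h × 7 d = 112,705 Wh = 112.7 kWh
LED light strip: 27.7 W × 7.3 h × 7 d = 1,415 Wh = 1.415 kWh
ceiling fan: 56.4 W × 14 h × 7 d = 5,527 Wh = 5.527 kWh
Total energy = 2.439 + 112.7 + 1.415 + 5.527 = 122.1 kWh
Cost = 122.1 kWh × $0.285 = $34.79

$34.79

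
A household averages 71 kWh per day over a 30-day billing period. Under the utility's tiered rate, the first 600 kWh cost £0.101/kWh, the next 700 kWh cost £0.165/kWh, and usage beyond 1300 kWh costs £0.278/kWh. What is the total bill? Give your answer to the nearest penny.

Usage = 71 kWh/day × 30 days = 2130 kWh
First 600 kWh × £0.101 = £60.60
Next 700 kWh × £0.165 = £115.50
Remaining 830 kWh × £0.278 = £230.74
Total = £406.84

£406.84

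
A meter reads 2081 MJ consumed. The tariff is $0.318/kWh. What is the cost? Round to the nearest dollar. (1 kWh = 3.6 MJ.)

$184

2081 MJ × (0.27778 kWh/MJ) = 578.1 kWh
Cost = 578.1 kWh × $0.318/kWh = $183.82 ≈ $184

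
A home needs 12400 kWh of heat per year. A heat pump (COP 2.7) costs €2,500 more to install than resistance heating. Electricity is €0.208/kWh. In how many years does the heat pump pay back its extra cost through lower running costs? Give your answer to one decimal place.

1.5 years

Resistance: 12400 kWh × €0.208 = €2,579.20/yr
Heat pump: 12400 / 2.7 = 4593 kWh in → × €0.208 = €955.26/yr
Annual savings = €1,623.94
Payback = €2,500 / €1,623.94 = 1.54 years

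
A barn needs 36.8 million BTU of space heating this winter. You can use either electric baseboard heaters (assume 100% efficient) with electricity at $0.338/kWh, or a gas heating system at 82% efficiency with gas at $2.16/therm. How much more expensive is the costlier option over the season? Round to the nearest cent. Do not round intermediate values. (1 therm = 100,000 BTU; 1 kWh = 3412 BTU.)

$2676.12

Heat load = 36.8 × 10⁶ BTU = 36,800,000 BTU
Gas: input = 36,800,000 / 0.82 = 44,878,049 BTU = 448.8 therm → 448.8 × $2.16 = $969.37
Electric: 36,800,000 BTU / 3412 = 10,790 kWh → × $0.338 = $3,645.49
Difference = |$969.37 − $3,645.49| = $2,676.12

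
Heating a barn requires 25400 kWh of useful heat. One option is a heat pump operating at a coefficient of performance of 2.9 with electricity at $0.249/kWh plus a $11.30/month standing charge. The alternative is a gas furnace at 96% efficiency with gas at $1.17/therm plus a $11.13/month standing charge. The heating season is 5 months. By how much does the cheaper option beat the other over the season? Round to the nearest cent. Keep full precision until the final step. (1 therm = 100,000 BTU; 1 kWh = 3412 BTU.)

$1125.52

Heat load = 25400 kWh × 3412 = 86,664,800 BTU
Gas: input = 86,664,800 / 0.96 = 90,275,833 BTU = 902.8 therm → 902.8 × $1.17 = $1,056.23; + 5 × $11.13 standing = $1,111.88
Heat pump: 86,664,800 BTU / 3412 = 25,400 kWh heat; / 2.9 = 8,759 kWh in → × $0.249 = $2,180.90; + 5 × $11.30 standing = $2,237.40
Difference = |$1,111.88 − $2,237.40| = $1,125.52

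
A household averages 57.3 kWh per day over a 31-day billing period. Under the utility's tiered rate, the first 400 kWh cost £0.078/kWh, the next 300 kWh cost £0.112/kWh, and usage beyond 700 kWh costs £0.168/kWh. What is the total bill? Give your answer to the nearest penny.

Usage = 57.3 kWh/day × 31 days = 1776.3 kWh
First 400 kWh × £0.078 = £31.20
Next 300 kWh × £0.112 = £33.60
Remaining 1076.3 kWh × £0.168 = £180.82
Total = £245.62

£245.62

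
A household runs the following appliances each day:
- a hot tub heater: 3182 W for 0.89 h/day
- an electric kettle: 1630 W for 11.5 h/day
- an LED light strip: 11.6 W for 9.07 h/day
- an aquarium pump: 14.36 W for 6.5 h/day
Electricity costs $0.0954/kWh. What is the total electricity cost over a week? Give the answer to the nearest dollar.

hot tub heater: 3182 W × 0.89 h × 7 d = 19,824 Wh = 19.82 kWh
electric kettle: 1630 W × 11.5 h × 7 d = 131,215 Wh = 131.2 kWh
LED light strip: 11.6 W × 9.07 h × 7 d = 736 Wh = 0.7365 kWh
aquarium pump: 14.36 W × 6.5 h × 7 d = 653 Wh = 0.6534 kWh
Total energy = 19.82 + 131.2 + 0.7365 + 0.6534 = 152.4 kWh
Cost = 152.4 kWh × $0.0954 = $14.54 ≈ $15

$15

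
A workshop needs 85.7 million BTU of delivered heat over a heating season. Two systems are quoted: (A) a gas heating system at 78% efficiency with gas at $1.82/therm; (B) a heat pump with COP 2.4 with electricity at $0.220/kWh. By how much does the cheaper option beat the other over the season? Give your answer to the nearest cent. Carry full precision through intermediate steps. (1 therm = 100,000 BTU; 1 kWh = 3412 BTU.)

$302.75

Heat load = 85.7 × 10⁶ BTU = 85,700,000 BTU
Gas: input = 85,700,000 / 0.78 = 109,871,795 BTU = 1,099 therm → 1,099 × $1.82 = $1,999.67
Heat pump: 85,700,000 BTU / 3412 = 25,120 kWh heat; / 2.4 = 10,470 kWh in → × $0.220 = $2,302.41
Difference = |$1,999.67 − $2,302.41| = $302.75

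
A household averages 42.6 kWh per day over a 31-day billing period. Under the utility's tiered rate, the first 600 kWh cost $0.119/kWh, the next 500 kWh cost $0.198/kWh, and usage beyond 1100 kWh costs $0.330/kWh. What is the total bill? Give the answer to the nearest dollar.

Usage = 42.6 kWh/day × 31 days = 1320.6 kWh
First 600 kWh × $0.119 = $71.40
Next 500 kWh × $0.198 = $99.00
Remaining 220.6 kWh × $0.330 = $72.80
Total = $243.20 ≈ $243

$243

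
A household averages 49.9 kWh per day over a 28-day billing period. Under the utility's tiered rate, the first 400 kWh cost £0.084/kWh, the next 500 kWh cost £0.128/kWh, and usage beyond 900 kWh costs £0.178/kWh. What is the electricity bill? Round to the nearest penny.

£186.10

Usage = 49.9 kWh/day × 28 days = 1397.2 kWh
First 400 kWh × £0.084 = £33.60
Next 500 kWh × £0.128 = £64.00
Remaining 497.2 kWh × £0.178 = £88.50
Total = £186.10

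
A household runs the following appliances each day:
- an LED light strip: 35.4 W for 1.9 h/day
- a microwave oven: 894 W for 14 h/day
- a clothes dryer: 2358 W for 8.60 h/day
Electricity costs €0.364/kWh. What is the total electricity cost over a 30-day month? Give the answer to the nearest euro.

€359

LED light strip: 35.4 W × 1.9 h × 30 d = 2,018 Wh = 2.018 kWh
microwave oven: 894 W × 14 h × 30 d = 375,480 Wh = 375.5 kWh
clothes dryer: 2358 W × 8.60 h × 30 d = 608,364 Wh = 608.4 kWh
Total energy = 2.018 + 375.5 + 608.4 = 985.9 kWh
Cost = 985.9 kWh × €0.364 = €358.85 ≈ €359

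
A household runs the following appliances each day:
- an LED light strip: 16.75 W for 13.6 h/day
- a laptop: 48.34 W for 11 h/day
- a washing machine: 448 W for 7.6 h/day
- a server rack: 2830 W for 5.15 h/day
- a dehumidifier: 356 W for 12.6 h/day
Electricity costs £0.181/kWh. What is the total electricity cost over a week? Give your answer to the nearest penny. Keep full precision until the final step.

LED light strip: 16.75 W × 13.6 h × 7 d = 1,595 Wh = 1.595 kWh
laptop: 48.34 W × 11 h × 7 d = 3,722 Wh = 3.722 kWh
washing machine: 448 W × 7.6 h × 7 d = 23,834 Wh = 23.83 kWh
server rack: 2830 W × 5.15 h × 7 d = 102,022 Wh = 102 kWh
dehumidifier: 356 W × 12.6 h × 7 d = 31,399 Wh = 31.4 kWh
Total energy = 1.595 + 3.722 + 23.83 + 102 + 31.4 = 162.6 kWh
Cost = 162.6 kWh × £0.181 = £29.43

£29.43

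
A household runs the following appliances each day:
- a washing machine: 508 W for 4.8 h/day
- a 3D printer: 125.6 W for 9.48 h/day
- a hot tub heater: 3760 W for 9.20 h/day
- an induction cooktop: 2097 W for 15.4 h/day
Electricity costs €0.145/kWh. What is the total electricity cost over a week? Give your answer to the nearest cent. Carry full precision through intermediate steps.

€71.57

washing machine: 508 W × 4.8 h × 7 d = 17,069 Wh = 17.07 kWh
3D printer: 125.6 W × 9.48 h × 7 d = 8,335 Wh = 8.335 kWh
hot tub heater: 3760 W × 9.20 h × 7 d = 242,144 Wh = 242.1 kWh
induction cooktop: 2097 W × 15.4 h × 7 d = 226,057 Wh = 226.1 kWh
Total energy = 17.07 + 8.335 + 242.1 + 226.1 = 493.6 kWh
Cost = 493.6 kWh × €0.145 = €71.57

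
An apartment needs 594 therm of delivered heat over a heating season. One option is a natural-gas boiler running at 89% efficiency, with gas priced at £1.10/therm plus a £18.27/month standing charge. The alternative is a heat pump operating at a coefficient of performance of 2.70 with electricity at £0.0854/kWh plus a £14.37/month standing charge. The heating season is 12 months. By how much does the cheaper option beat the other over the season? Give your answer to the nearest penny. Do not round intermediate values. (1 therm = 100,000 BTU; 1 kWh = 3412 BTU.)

£230.31

Heat load = 594 therm × 100,000 = 59,400,000 BTU
Gas: input = 59,400,000 / 0.89 = 66,741,573 BTU = 667.4 therm → 667.4 × £1.10 = £734.16; + 12 × £18.27 standing = £953.40
Heat pump: 59,400,000 BTU / 3412 = 17,410 kWh heat; / 2.70 = 6,448 kWh in → × £0.0854 = £550.64; + 12 × £14.37 standing = £723.08
Difference = |£953.40 − £723.08| = £230.31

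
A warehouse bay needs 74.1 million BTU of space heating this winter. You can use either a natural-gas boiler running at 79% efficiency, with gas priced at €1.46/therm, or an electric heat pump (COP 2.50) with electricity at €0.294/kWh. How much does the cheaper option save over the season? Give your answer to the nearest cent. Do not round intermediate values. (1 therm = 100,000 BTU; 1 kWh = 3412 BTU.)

Heat load = 74.1 × 10⁶ BTU = 74,100,000 BTU
Gas: input = 74,100,000 / 0.79 = 93,797,468 BTU = 938 therm → 938 × €1.46 = €1,369.44
Heat pump: 74,100,000 BTU / 3412 = 21,720 kWh heat; / 2.50 = 8,687 kWh in → × €0.294 = €2,553.97
Difference = |€1,369.44 − €2,553.97| = €1,184.53

€1184.53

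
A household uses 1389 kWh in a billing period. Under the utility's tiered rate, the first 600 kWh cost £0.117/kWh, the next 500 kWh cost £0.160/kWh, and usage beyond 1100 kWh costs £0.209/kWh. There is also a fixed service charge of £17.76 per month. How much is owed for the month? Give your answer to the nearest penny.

First 600 kWh × £0.117 = £70.20
Next 500 kWh × £0.160 = £80.00
Remaining 289 kWh × £0.209 = £60.40
Energy charge = £210.60; + service £17.76 = £228.36

£228.36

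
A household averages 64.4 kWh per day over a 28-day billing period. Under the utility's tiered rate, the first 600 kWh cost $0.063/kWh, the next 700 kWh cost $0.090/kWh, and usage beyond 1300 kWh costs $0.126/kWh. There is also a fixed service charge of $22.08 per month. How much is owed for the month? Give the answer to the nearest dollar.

$186

Usage = 64.4 kWh/day × 28 days = 1803.2 kWh
First 600 kWh × $0.063 = $37.80
Next 700 kWh × $0.090 = $63.00
Remaining 503.2 kWh × $0.126 = $63.40
Energy charge = $164.20; + service $22.08 = $186.28 ≈ $186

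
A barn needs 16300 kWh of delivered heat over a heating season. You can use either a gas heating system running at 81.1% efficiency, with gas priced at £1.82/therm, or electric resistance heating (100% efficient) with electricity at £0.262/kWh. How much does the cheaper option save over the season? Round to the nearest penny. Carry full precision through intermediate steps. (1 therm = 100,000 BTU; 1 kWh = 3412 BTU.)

Heat load = 16300 kWh × 3412 = 55,615,600 BTU
Gas: input = 55,615,600 / 0.811 = 68,576,572 BTU = 685.8 therm → 685.8 × £1.82 = £1,248.09
Electric: 55,615,600 BTU / 3412 = 16,300 kWh → × £0.262 = £4,270.60
Difference = |£1,248.09 − £4,270.60| = £3,022.51

£3022.51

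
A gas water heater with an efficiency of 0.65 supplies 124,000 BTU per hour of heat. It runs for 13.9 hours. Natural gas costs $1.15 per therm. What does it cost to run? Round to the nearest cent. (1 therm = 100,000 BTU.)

$30.49

Heat delivered = 124,000 BTU/h × 13.9 h = 1,723,600 BTU
Gas input = 1,723,600 / 0.65 = 2,651,692 BTU
= 2,651,692 / 100,000 = 26.52 therm
Cost = 26.52 × $1.15/therm = $30.49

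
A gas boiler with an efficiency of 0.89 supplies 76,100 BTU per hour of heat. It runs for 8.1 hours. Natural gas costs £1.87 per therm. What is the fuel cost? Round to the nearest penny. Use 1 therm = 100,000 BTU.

Heat delivered = 76,100 BTU/h × 8.1 h = 616,410 BTU
Gas input = 616,410 / 0.89 = 692,596 BTU
= 692,596 / 100,000 = 6.926 therm
Cost = 6.926 × £1.87/therm = £12.95

£12.95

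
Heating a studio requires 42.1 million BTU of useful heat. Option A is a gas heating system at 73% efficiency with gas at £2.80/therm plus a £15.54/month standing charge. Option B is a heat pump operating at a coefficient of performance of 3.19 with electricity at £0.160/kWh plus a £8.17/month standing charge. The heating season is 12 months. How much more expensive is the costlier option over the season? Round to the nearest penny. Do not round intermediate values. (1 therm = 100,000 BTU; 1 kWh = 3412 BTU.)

Heat load = 42.1 × 10⁶ BTU = 42,100,000 BTU
Gas: input = 42,100,000 / 0.73 = 57,671,233 BTU = 576.7 therm → 576.7 × £2.80 = £1,614.79; + 12 × £15.54 standing = £1,801.27
Heat pump: 42,100,000 BTU / 3412 = 12,340 kWh heat; / 3.19 = 3,868 kWh in → × £0.160 = £618.87; + 12 × £8.17 standing = £716.91
Difference = |£1,801.27 − £716.91| = £1,084.36

£1084.36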